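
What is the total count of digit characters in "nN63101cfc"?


Input string: 'nN63101cfc'
Operation: count digit characters (0-9)
Scan: 'n', 'N', '6'(digit), '3'(digit), '1'(digit), '0'(digit), '1'(digit), 'c', 'f', 'c'
Digits found: 5
Result: 5


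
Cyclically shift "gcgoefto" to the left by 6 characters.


Input: 'gcgoefto', shift = 6
Operation: split at index 6 and swap parts
Front part s[0:6] = 'gcgoef'
Back part s[6:] = 'to'
Rotated = back + front = 'to' + 'gcgoef'
Result: togcgoef


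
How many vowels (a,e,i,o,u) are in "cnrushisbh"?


Input string: 'cnrushisbh'
Operation: count vowels (a, e, i, o, u)
Scan: s[0]='c', s[1]='n', s[2]='r', s[3]='u' (vowel), s[4]='s', s[5]='h', s[6]='i' (vowel), s[7]='s', s[8]='b', s[9]='h'
Vowels found: 2
Result: 2


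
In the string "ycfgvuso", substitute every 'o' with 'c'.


Input string: 'ycfgvuso'
Operation: replace 'o' with 'c'
Positions of 'o': 7
After replacement: ycfgvusc


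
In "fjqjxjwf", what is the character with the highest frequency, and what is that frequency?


Input: 'fjqjxjwf'
Operation: tally each character
Counts: 'f':2, 'j':3, 'q':1, 'w':1, 'x':1
Maximum: 'j' appears 3 times


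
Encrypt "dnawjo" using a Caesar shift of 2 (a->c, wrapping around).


Input: 'dnawjo', shift = 2
Operation: for each letter, (position + 2) mod 26
Mapping: 'd'(3+2=5)->'f', 'n'(13+2=15)->'p', 'a'(0+2=2)->'c', 'w'(22+2=24)->'y', 'j'(9+2=11)->'l', 'o'(14+2=16)->'q'
Result: fpcylq


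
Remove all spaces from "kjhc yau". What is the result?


Input string: 'kjhc yau'
Operation: remove all spaces
Words: 'kjhc', 'yau'
Join without spaces: kjhcyau


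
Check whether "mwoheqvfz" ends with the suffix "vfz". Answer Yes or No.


Input string: 'mwoheqvfz'
Suffix to check: 'vfz'
Last 3 characters of input: 'vfz'
Match: True
Result: Yes


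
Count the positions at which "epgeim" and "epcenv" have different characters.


String 1: 'epgeim'
String 2: 'epcenv'
Compare each position: pos 0: 'e'=='e', pos 1: 'p'=='p', pos 2: 'g'!='c', pos 3: 'e'=='e', pos 4: 'i'!='n', pos 5: 'm'!='v'
Differing positions: 3
Hamming distance: 3


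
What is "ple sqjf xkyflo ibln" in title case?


Input string: 'ple sqjf xkyflo ibln'
Operation: capitalize first letter of each word
Word transformations: 'ple'->'Ple', 'sqjf'->'Sqjf', 'xkyflo'->'Xkyflo', 'ibln'->'Ibln'
Result: Ple Sqjf Xkyflo Ibln


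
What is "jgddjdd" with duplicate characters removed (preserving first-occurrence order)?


Input: 'jgddjdd'
Operation: keep first occurrence of each character
Scan: s[0]='j' new -> keep; s[1]='g' new -> keep; s[2]='d' new -> keep; s[3]='d' seen -> skip; s[4]='j' seen -> skip; s[5]='d' seen -> skip; s[6]='d' seen -> skip
Result: jgd


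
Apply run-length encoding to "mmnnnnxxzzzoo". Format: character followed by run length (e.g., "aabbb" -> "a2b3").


Input: 'mmnnnnxxzzzoo'
Operation: identify consecutive runs
Runs: 'mm' -> m2, 'nnnn' -> n4, 'xx' -> x2, 'zzz' -> z3, 'oo' -> o2
Encoded: m2n4x2z3o2


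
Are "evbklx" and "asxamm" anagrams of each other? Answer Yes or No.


String 1: 'evbklx' -> sorted: 'beklvx'
String 2: 'asxamm' -> sorted: 'aammsx'
Compare sorted forms: 'beklvx' != 'aammsx'
Anagram: No


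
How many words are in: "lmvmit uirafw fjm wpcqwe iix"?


Input string: 'lmvmit uirafw fjm wpcqwe iix'
Operation: split by spaces
Words found: 'lmvmit', 'uirafw', 'fjm', 'wpcqwe', 'iix'
Word count: 5


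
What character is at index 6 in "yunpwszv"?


Input string: 'yunpwszv'
Operation: get character at index 6
Index mapping: s[0]='y', s[1]='u', s[2]='n', s[3]='p', s[4]='w', s[5]='s', s[6]='z'
Result: 'z'


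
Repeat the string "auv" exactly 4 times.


Input string: 'auv'
Operation: repeat 4 times
Concatenation: 'auv' + 'auv' + 'auv' + 'auv'
Result: auvauvauvauv


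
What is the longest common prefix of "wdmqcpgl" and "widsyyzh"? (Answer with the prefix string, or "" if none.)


String 1: 'wdmqcpgl'
String 2: 'widsyyzh'
Compare position by position:
pos 0: 'w' vs 'w' match
pos 1: 'd' vs 'i' differ -> stop
Longest common prefix: "w" (length 1)


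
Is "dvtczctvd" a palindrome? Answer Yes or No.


Input string: 'dvtczctvd'
Reversed: 'dvtczctvd'
Compare pairs: s[0]='d' vs s[8]='d' (match), s[1]='v' vs s[7]='v' (match), s[2]='t' vs s[6]='t' (match), s[3]='c' vs s[5]='c' (match)
Palindrome: Yes


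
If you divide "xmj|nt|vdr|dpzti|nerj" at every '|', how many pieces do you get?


Input string: 'xmj|nt|vdr|dpzti|nerj'
Delimiter: '|'
Split result: 'xmj', 'nt', 'vdr', 'dpzti', 'nerj'
Number of parts: 5


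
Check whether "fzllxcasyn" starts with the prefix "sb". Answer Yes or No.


Input string: 'fzllxcasyn'
Prefix to check: 'sb'
First 2 characters of input: 'fz'
Match: False
Result: No


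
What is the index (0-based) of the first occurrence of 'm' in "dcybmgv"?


Input string: 'dcybmgv'
Target: 'm'
Scanning left to right: s[0]='d', s[1]='c', s[2]='y', s[3]='b', s[4]='m'
First match at index: 4


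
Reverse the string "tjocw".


Input string: 'tjocw'
Operation: reverse character order
Original order: 't' -> 'j' -> 'o' -> 'c' -> 'w'
Reversed order: 'w' -> 'c' -> 'o' -> 'j' -> 't'
Result: wcojt


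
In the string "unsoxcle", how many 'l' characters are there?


Input string: 'unsoxcle'
Target character: 'l'
Scan each position: s[6]='l'
Matches found at indices: 6
Total: 1


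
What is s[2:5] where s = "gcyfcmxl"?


Input string: 'gcyfcmxl'
Operation: slice [2:5]
Extract characters: s[2]='y', s[3]='f', s[4]='c'
Result: yfc


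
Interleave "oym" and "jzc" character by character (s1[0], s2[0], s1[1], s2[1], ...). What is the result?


String 1: 'oym'
String 2: 'jzc'
Operation: alternate characters
Pairs: 'o'+'j', 'y'+'z', 'm'+'c'
Result: ojyzmc


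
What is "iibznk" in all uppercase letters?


Input string: 'iibznk'
Operation: convert each letter to uppercase
Mapping: 'i'->'I', 'i'->'I', 'b'->'B', 'z'->'Z', 'n'->'N', 'k'->'K'
Result: IIBZNK


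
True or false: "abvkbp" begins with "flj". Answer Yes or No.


Input string: 'abvkbp'
Prefix to check: 'flj'
First 3 characters of input: 'abv'
Match: False
Result: No


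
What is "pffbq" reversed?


Input string: 'pffbq'
Operation: reverse character order
Original order: 'p' -> 'f' -> 'f' -> 'b' -> 'q'
Reversed order: 'q' -> 'b' -> 'f' -> 'f' -> 'p'
Result: qbffp


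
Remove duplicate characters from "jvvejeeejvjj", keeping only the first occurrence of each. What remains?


Input: 'jvvejeeejvjj'
Operation: keep first occurrence of each character
Scan: s[0]='j' new -> keep; s[1]='v' new -> keep; s[2]='v' seen -> skip; s[3]='e' new -> keep; s[4]='j' seen -> skip; s[5]='e' seen -> skip; s[6]='e' seen -> skip; s[7]='e' seen -> skip; s[8]='j' seen -> skip; s[9]='v' seen -> skip; s[10]='j' seen -> skip; s[11]='j' seen -> skip
Result: jve


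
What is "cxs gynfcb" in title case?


Input string: 'cxs gynfcb'
Operation: capitalize first letter of each word
Word transformations: 'cxs'->'Cxs', 'gynfcb'->'Gynfcb'
Result: Cxs Gynfcb


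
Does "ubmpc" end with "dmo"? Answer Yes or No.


Input string: 'ubmpc'
Suffix to check: 'dmo'
Last 3 characters of input: 'mpc'
Match: False
Result: No


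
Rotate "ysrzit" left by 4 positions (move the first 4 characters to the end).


Input: 'ysrzit', shift = 4
Operation: split at index 4 and swap parts
Front part s[0:4] = 'ysrz'
Back part s[4:] = 'it'
Rotated = back + front = 'it' + 'ysrz'
Result: itysrz


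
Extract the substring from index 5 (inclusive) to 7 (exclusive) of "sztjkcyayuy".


Input string: 'sztjkcyayuy'
Operation: slice [5:7]
Extract characters: s[5]='c', s[6]='y'
Result: cy


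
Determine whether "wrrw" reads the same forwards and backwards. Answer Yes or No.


Input string: 'wrrw'
Reversed: 'wrrw'
Compare pairs: s[0]='w' vs s[3]='w' (match), s[1]='r' vs s[2]='r' (match)
Palindrome: Yes


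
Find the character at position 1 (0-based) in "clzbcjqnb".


Input string: 'clzbcjqnb'
Operation: get character at index 1
Index mapping: s[0]='c', s[1]='l'
Result: 'l'


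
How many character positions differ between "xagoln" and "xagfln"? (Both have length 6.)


String 1: 'xagoln'
String 2: 'xagfln'
Compare each position: pos 0: 'x'=='x', pos 1: 'a'=='a', pos 2: 'g'=='g', pos 3: 'o'!='f', pos 4: 'l'=='l', pos 5: 'n'=='n'
Differing positions: 1
Hamming distance: 1


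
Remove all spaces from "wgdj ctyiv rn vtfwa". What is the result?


Input string: 'wgdj ctyiv rn vtfwa'
Operation: remove all spaces
Words: 'wgdj', 'ctyiv', 'rn', 'vtfwa'
Join without spaces: wgdjctyivrnvtfwa


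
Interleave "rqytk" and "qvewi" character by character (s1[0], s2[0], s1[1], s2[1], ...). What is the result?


String 1: 'rqytk'
String 2: 'qvewi'
Operation: alternate characters
Pairs: 'r'+'q', 'q'+'v', 'y'+'e', 't'+'w', 'k'+'i'
Result: rqqvyetwki


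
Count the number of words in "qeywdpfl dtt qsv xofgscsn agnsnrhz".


Input string: 'qeywdpfl dtt qsv xofgscsn agnsnrhz'
Operation: split by spaces
Words found: 'qeywdpfl', 'dtt', 'qsv', 'xofgscsn', 'agnsnrhz'
Word count: 5


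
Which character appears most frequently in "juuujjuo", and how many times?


Input: 'juuujjuo'
Operation: tally each character
Counts: 'j':3, 'o':1, 'u':4
Maximum: 'u' appears 4 times


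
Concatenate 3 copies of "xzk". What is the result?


Input string: 'xzk'
Operation: repeat 3 times
Concatenation: 'xzk' + 'xzk' + 'xzk'
Result: xzkxzkxzk


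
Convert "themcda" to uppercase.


Input string: 'themcda'
Operation: convert each letter to uppercase
Mapping: 't'->'T', 'h'->'H', 'e'->'E', 'm'->'M', 'c'->'C', 'd'->'D', 'a'->'A'
Result: THEMCDA


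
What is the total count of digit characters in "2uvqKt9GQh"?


Input string: '2uvqKt9GQh'
Operation: count digit characters (0-9)
Scan: '2'(digit), 'u', 'v', 'q', 'K', 't', '9'(digit), 'G', 'Q', 'h'
Digits found: 2
Result: 2


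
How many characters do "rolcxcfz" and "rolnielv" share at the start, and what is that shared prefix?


String 1: 'rolcxcfz'
String 2: 'rolnielv'
Compare position by position:
pos 0: 'r' vs 'r' match
pos 1: 'o' vs 'o' match
pos 2: 'l' vs 'l' match
pos 3: 'c' vs 'n' differ -> stop
Longest common prefix: "rol" (length 3)


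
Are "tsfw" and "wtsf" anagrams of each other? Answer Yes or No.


String 1: 'tsfw' -> sorted: 'fstw'
String 2: 'wtsf' -> sorted: 'fstw'
Compare sorted forms: 'fstw' == 'fstw'
Anagram: Yes


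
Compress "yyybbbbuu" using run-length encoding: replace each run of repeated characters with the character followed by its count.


Input: 'yyybbbbuu'
Operation: identify consecutive runs
Runs: 'yyy' -> y3, 'bbbb' -> b4, 'uu' -> u2
Encoded: y3b4u2


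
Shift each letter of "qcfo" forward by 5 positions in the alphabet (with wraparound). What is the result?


Input: 'qcfo', shift = 5
Operation: for each letter, (position + 5) mod 26
Mapping: 'q'(16+5=21)->'v', 'c'(2+5=7)->'h', 'f'(5+5=10)->'k', 'o'(14+5=19)->'t'
Result: vhkt


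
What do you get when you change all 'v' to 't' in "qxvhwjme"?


Input string: 'qxvhwjme'
Operation: replace 'v' with 't'
Positions of 'v': 2
After replacement: qxthwjme


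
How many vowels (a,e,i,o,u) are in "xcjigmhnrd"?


Input string: 'xcjigmhnrd'
Operation: count vowels (a, e, i, o, u)
Scan: s[0]='x', s[1]='c', s[2]='j', s[3]='i' (vowel), s[4]='g', s[5]='m', s[6]='h', s[7]='n', s[8]='r', s[9]='d'
Vowels found: 1
Result: 1


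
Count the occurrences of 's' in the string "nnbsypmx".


Input string: 'nnbsypmx'
Target character: 's'
Scan each position: s[3]='s'
Matches found at indices: 3
Total: 1


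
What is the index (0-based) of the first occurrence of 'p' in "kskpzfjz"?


Input string: 'kskpzfjz'
Target: 'p'
Scanning left to right: s[0]='k', s[1]='s', s[2]='k', s[3]='p'
First match at index: 3


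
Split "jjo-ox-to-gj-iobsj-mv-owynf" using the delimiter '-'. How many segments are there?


Input string: 'jjo-ox-to-gj-iobsj-mv-owynf'
Delimiter: '-'
Split result: 'jjo', 'ox', 'to', 'gj', 'iobsj', 'mv', 'owynf'
Number of parts: 7


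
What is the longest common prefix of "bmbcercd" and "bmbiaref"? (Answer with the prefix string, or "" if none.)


String 1: 'bmbcercd'
String 2: 'bmbiaref'
Compare position by position:
pos 0: 'b' vs 'b' match
pos 1: 'm' vs 'm' match
pos 2: 'b' vs 'b' match
pos 3: 'c' vs 'i' differ -> stop
Longest common prefix: "bmb" (length 3)


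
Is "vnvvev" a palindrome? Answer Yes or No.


Input string: 'vnvvev'
Reversed: 'vevvnv'
Compare pairs: s[0]='v' vs s[5]='v' (match), s[1]='n' vs s[4]='e' (mismatch), s[2]='v' vs s[3]='v' (match)
Palindrome: No


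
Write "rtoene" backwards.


Input string: 'rtoene'
Operation: reverse character order
Original order: 'r' -> 't' -> 'o' -> 'e' -> 'n' -> 'e'
Reversed order: 'e' -> 'n' -> 'e' -> 'o' -> 't' -> 'r'
Result: eneotr


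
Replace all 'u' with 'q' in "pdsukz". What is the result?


Input string: 'pdsukz'
Operation: replace 'u' with 'q'
Positions of 'u': 3
After replacement: pdsqkz


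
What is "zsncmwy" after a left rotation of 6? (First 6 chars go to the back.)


Input: 'zsncmwy', shift = 6
Operation: split at index 6 and swap parts
Front part s[0:6] = 'zsncmw'
Back part s[6:] = 'y'
Rotated = back + front = 'y' + 'zsncmw'
Result: yzsncmw


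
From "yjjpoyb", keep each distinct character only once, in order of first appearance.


Input: 'yjjpoyb'
Operation: keep first occurrence of each character
Scan: s[0]='y' new -> keep; s[1]='j' new -> keep; s[2]='j' seen -> skip; s[3]='p' new -> keep; s[4]='o' new -> keep; s[5]='y' seen -> skip; s[6]='b' new -> keep
Result: yjpob


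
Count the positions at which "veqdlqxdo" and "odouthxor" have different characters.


String 1: 'veqdlqxdo'
String 2: 'odouthxor'
Compare each position: pos 0: 'v'!='o', pos 1: 'e'!='d', pos 2: 'q'!='o', pos 3: 'd'!='u', pos 4: 'l'!='t', pos 5: 'q'!='h', pos 6: 'x'=='x', pos 7: 'd'!='o', pos 8: 'o'!='r'
Differing positions: 8
Hamming distance: 8


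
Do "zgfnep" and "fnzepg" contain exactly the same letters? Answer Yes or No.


String 1: 'zgfnep' -> sorted: 'efgnpz'
String 2: 'fnzepg' -> sorted: 'efgnpz'
Compare sorted forms: 'efgnpz' == 'efgnpz'
Anagram: Yes


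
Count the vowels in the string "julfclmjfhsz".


Input string: 'julfclmjfhsz'
Operation: count vowels (a, e, i, o, u)
Scan: s[0]='j', s[1]='u' (vowel), s[2]='l', s[3]='f', s[4]='c', s[5]='l', s[6]='m', s[7]='j', s[8]='f', s[9]='h', s[10]='s', s[11]='z'
Vowels found: 1
Result: 1


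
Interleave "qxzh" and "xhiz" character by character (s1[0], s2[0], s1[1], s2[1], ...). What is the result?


String 1: 'qxzh'
String 2: 'xhiz'
Operation: alternate characters
Pairs: 'q'+'x', 'x'+'h', 'z'+'i', 'h'+'z'
Result: qxxhzihz


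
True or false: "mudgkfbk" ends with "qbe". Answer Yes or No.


Input string: 'mudgkfbk'
Suffix to check: 'qbe'
Last 3 characters of input: 'fbk'
Match: False
Result: No


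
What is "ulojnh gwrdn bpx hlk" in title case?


Input string: 'ulojnh gwrdn bpx hlk'
Operation: capitalize first letter of each word
Word transformations: 'ulojnh'->'Ulojnh', 'gwrdn'->'Gwrdn', 'bpx'->'Bpx', 'hlk'->'Hlk'
Result: Ulojnh Gwrdn Bpx Hlk


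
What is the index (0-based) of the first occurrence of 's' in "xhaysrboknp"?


Input string: 'xhaysrboknp'
Target: 's'
Scanning left to right: s[0]='x', s[1]='h', s[2]='a', s[3]='y', s[4]='s'
First match at index: 4


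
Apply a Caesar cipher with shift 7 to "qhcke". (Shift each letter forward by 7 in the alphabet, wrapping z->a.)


Input: 'qhcke', shift = 7
Operation: for each letter, (position + 7) mod 26
Mapping: 'q'(16+7=23)->'x', 'h'(7+7=14)->'o', 'c'(2+7=9)->'j', 'k'(10+7=17)->'r', 'e'(4+7=11)->'l'
Result: xojrl


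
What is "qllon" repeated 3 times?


Input string: 'qllon'
Operation: repeat 3 times
Concatenation: 'qllon' + 'qllon' + 'qllon'
Result: qllonqllonqllon


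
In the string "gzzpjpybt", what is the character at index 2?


Input string: 'gzzpjpybt'
Operation: get character at index 2
Index mapping: s[0]='g', s[1]='z', s[2]='z'
Result: 'z'


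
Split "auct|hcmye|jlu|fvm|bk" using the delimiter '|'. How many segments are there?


Input string: 'auct|hcmye|jlu|fvm|bk'
Delimiter: '|'
Split result: 'auct', 'hcmye', 'jlu', 'fvm', 'bk'
Number of parts: 5


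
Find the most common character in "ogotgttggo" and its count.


Input: 'ogotgttggo'
Operation: tally each character
Counts: 'g':4, 'o':3, 't':3
Maximum: 'g' appears 4 times


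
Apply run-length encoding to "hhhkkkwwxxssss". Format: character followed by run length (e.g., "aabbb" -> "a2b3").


Input: 'hhhkkkwwxxssss'
Operation: identify consecutive runs
Runs: 'hhh' -> h3, 'kkk' -> k3, 'ww' -> w2, 'xx' -> x2, 'ssss' -> s4
Encoded: h3k3w2x2s4


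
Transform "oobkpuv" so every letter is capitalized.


Input string: 'oobkpuv'
Operation: convert each letter to uppercase
Mapping: 'o'->'O', 'o'->'O', 'b'->'B', 'k'->'K', 'p'->'P', 'u'->'U', 'v'->'V'
Result: OOBKPUV


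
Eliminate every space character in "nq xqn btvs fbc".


Input string: 'nq xqn btvs fbc'
Operation: remove all spaces
Words: 'nq', 'xqn', 'btvs', 'fbc'
Join without spaces: nqxqnbtvsfbc


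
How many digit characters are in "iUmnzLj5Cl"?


Input string: 'iUmnzLj5Cl'
Operation: count digit characters (0-9)
Scan: 'i', 'U', 'm', 'n', 'z', 'L', 'j', '5'(digit), 'C', 'l'
Digits found: 1
Result: 1


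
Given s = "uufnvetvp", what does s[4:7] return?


Input string: 'uufnvetvp'
Operation: slice [4:7]
Extract characters: s[4]='v', s[5]='e', s[6]='t'
Result: vet


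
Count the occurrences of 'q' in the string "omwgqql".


Input string: 'omwgqql'
Target character: 'q'
Scan each position: s[4]='q', s[5]='q'
Matches found at indices: 4, 5
Total: 2


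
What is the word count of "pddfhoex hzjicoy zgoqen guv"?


Input string: 'pddfhoex hzjicoy zgoqen guv'
Operation: split by spaces
Words found: 'pddfhoex', 'hzjicoy', 'zgoqen', 'guv'
Word count: 4


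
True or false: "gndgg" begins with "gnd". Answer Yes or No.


Input string: 'gndgg'
Prefix to check: 'gnd'
First 3 characters of input: 'gnd'
Match: True
Result: Yes


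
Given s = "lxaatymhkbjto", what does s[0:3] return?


Input string: 'lxaatymhkbjto'
Operation: slice [0:3]
Extract characters: s[0]='l', s[1]='x', s[2]='a'
Result: lxa


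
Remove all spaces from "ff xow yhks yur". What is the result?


Input string: 'ff xow yhks yur'
Operation: remove all spaces
Words: 'ff', 'xow', 'yhks', 'yur'
Join without spaces: ffxowyhksyur


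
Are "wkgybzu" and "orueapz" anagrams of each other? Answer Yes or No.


String 1: 'wkgybzu' -> sorted: 'bgkuwyz'
String 2: 'orueapz' -> sorted: 'aeopruz'
Compare sorted forms: 'bgkuwyz' != 'aeopruz'
Anagram: No


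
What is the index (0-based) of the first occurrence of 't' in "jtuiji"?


Input string: 'jtuiji'
Target: 't'
Scanning left to right: s[0]='j', s[1]='t'
First match at index: 1


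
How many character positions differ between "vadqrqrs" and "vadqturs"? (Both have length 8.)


String 1: 'vadqrqrs'
String 2: 'vadqturs'
Compare each position: pos 0: 'v'=='v', pos 1: 'a'=='a', pos 2: 'd'=='d', pos 3: 'q'=='q', pos 4: 'r'!='t', pos 5: 'q'!='u', pos 6: 'r'=='r', pos 7: 's'=='s'
Differing positions: 2
Hamming distance: 2


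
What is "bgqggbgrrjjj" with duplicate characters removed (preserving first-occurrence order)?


Input: 'bgqggbgrrjjj'
Operation: keep first occurrence of each character
Scan: s[0]='b' new -> keep; s[1]='g' new -> keep; s[2]='q' new -> keep; s[3]='g' seen -> skip; s[4]='g' seen -> skip; s[5]='b' seen -> skip; s[6]='g' seen -> skip; s[7]='r' new -> keep; s[8]='r' seen -> skip; s[9]='j' new -> keep; s[10]='j' seen -> skip; s[11]='j' seen -> skip
Result: bgqrj


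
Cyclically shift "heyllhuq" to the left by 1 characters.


Input: 'heyllhuq', shift = 1
Operation: split at index 1 and swap parts
Front part s[0:1] = 'h'
Back part s[1:] = 'eyllhuq'
Rotated = back + front = 'eyllhuq' + 'h'
Result: eyllhuqh


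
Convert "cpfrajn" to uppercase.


Input string: 'cpfrajn'
Operation: convert each letter to uppercase
Mapping: 'c'->'C', 'p'->'P', 'f'->'F', 'r'->'R', 'a'->'A', 'j'->'J', 'n'->'N'
Result: CPFRAJN


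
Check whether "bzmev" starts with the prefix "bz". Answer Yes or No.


Input string: 'bzmev'
Prefix to check: 'bz'
First 2 characters of input: 'bz'
Match: True
Result: Yes


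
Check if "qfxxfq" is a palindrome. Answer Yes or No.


Input string: 'qfxxfq'
Reversed: 'qfxxfq'
Compare pairs: s[0]='q' vs s[5]='q' (match), s[1]='f' vs s[4]='f' (match), s[2]='x' vs s[3]='x' (match)
Palindrome: Yes


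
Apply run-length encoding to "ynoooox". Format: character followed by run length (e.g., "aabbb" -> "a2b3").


Input: 'ynoooox'
Operation: identify consecutive runs
Runs: 'y' -> y1, 'n' -> n1, 'oooo' -> o4, 'x' -> x1
Encoded: y1n1o4x1


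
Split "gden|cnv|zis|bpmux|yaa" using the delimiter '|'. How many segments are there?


Input string: 'gden|cnv|zis|bpmux|yaa'
Delimiter: '|'
Split result: 'gden', 'cnv', 'zis', 'bpmux', 'yaa'
Number of parts: 5


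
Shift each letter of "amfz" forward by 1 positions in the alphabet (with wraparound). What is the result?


Input: 'amfz', shift = 1
Operation: for each letter, (position + 1) mod 26
Mapping: 'a'(0+1=1)->'b', 'm'(12+1=13)->'n', 'f'(5+1=6)->'g', 'z'(25+1=26, 26 mod 26=0)->'a'
Result: bnga


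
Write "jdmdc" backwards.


Input string: 'jdmdc'
Operation: reverse character order
Original order: 'j' -> 'd' -> 'm' -> 'd' -> 'c'
Reversed order: 'c' -> 'd' -> 'm' -> 'd' -> 'j'
Result: cdmdj


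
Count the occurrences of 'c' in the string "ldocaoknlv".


Input string: 'ldocaoknlv'
Target character: 'c'
Scan each position: s[3]='c'
Matches found at indices: 3
Total: 1


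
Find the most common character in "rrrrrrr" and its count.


Input: 'rrrrrrr'
Operation: tally each character
Counts: 'r':7
Maximum: 'r' appears 7 times


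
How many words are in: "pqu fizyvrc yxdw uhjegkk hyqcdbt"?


Input string: 'pqu fizyvrc yxdw uhjegkk hyqcdbt'
Operation: split by spaces
Words found: 'pqu', 'fizyvrc', 'yxdw', 'uhjegkk', 'hyqcdbt'
Word count: 5


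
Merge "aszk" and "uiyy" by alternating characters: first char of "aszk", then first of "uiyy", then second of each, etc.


String 1: 'aszk'
String 2: 'uiyy'
Operation: alternate characters
Pairs: 'a'+'u', 's'+'i', 'z'+'y', 'k'+'y'
Result: ausizyky


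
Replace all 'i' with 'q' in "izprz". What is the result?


Input string: 'izprz'
Operation: replace 'i' with 'q'
Positions of 'i': 0
After replacement: qzprz


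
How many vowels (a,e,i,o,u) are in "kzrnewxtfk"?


Input string: 'kzrnewxtfk'
Operation: count vowels (a, e, i, o, u)
Scan: s[0]='k', s[1]='z', s[2]='r', s[3]='n', s[4]='e' (vowel), s[5]='w', s[6]='x', s[7]='t', s[8]='f', s[9]='k'
Vowels found: 1
Result: 1


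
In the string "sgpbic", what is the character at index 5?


Input string: 'sgpbic'
Operation: get character at index 5
Index mapping: s[0]='s', s[1]='g', s[2]='p', s[3]='b', s[4]='i', s[5]='c'
Result: 'c'


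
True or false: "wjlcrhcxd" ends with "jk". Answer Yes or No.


Input string: 'wjlcrhcxd'
Suffix to check: 'jk'
Last 2 characters of input: 'xd'
Match: False
Result: No


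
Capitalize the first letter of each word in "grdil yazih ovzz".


Input string: 'grdil yazih ovzz'
Operation: capitalize first letter of each word
Word transformations: 'grdil'->'Grdil', 'yazih'->'Yazih', 'ovzz'->'Ovzz'
Result: Grdil Yazih Ovzz


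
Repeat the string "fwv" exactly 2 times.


Input string: 'fwv'
Operation: repeat 2 times
Concatenation: 'fwv' + 'fwv'
Result: fwvfwv


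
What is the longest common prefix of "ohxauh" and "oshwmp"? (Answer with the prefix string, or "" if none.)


String 1: 'ohxauh'
String 2: 'oshwmp'
Compare position by position:
pos 0: 'o' vs 'o' match
pos 1: 'h' vs 's' differ -> stop
Longest common prefix: "o" (length 1)


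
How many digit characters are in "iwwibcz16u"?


Input string: 'iwwibcz16u'
Operation: count digit characters (0-9)
Scan: 'i', 'w', 'w', 'i', 'b', 'c', 'z', '1'(digit), '6'(digit), 'u'
Digits found: 2
Result: 2


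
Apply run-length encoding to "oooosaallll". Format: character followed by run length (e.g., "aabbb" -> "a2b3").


Input: 'oooosaallll'
Operation: identify consecutive runs
Runs: 'oooo' -> o4, 's' -> s1, 'aa' -> a2, 'llll' -> l4
Encoded: o4s1a2l4


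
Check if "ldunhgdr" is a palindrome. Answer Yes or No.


Input string: 'ldunhgdr'
Reversed: 'rdghnudl'
Compare pairs: s[0]='l' vs s[7]='r' (mismatch), s[1]='d' vs s[6]='d' (match), s[2]='u' vs s[5]='g' (mismatch), s[3]='n' vs s[4]='h' (mismatch)
Palindrome: No


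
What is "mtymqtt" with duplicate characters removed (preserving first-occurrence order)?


Input: 'mtymqtt'
Operation: keep first occurrence of each character
Scan: s[0]='m' new -> keep; s[1]='t' new -> keep; s[2]='y' new -> keep; s[3]='m' seen -> skip; s[4]='q' new -> keep; s[5]='t' seen -> skip; s[6]='t' seen -> skip
Result: mtyq


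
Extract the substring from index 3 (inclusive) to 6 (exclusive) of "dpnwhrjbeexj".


Input string: 'dpnwhrjbeexj'
Operation: slice [3:6]
Extract characters: s[3]='w', s[4]='h', s[5]='r'
Result: whr


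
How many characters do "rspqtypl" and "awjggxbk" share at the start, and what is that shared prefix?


String 1: 'rspqtypl'
String 2: 'awjggxbk'
Compare position by position:
pos 0: 'r' vs 'a' differ -> stop
Longest common prefix: "" (length 0)


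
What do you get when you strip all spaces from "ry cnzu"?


Input string: 'ry cnzu'
Operation: remove all spaces
Words: 'ry', 'cnzu'
Join without spaces: rycnzu


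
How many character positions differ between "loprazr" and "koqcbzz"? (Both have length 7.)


String 1: 'loprazr'
String 2: 'koqcbzz'
Compare each position: pos 0: 'l'!='k', pos 1: 'o'=='o', pos 2: 'p'!='q', pos 3: 'r'!='c', pos 4: 'a'!='b', pos 5: 'z'=='z', pos 6: 'r'!='z'
Differing positions: 5
Hamming distance: 5


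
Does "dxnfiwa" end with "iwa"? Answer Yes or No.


Input string: 'dxnfiwa'
Suffix to check: 'iwa'
Last 3 characters of input: 'iwa'
Match: True
Result: Yes


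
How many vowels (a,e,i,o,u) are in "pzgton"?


Input string: 'pzgton'
Operation: count vowels (a, e, i, o, u)
Scan: s[0]='p', s[1]='z', s[2]='g', s[3]='t', s[4]='o' (vowel), s[5]='n'
Vowels found: 1
Result: 1


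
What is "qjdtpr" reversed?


Input string: 'qjdtpr'
Operation: reverse character order
Original order: 'q' -> 'j' -> 'd' -> 't' -> 'p' -> 'r'
Reversed order: 'r' -> 'p' -> 't' -> 'd' -> 'j' -> 'q'
Result: rptdjq


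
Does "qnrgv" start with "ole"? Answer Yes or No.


Input string: 'qnrgv'
Prefix to check: 'ole'
First 3 characters of input: 'qnr'
Match: False
Result: No


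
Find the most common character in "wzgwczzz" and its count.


Input: 'wzgwczzz'
Operation: tally each character
Counts: 'c':1, 'g':1, 'w':2, 'z':4
Maximum: 'z' appears 4 times


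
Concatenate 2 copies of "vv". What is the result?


Input string: 'vv'
Operation: repeat 2 times
Concatenation: 'vv' + 'vv'
Result: vvvv


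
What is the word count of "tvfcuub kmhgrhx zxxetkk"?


Input string: 'tvfcuub kmhgrhx zxxetkk'
Operation: split by spaces
Words found: 'tvfcuub', 'kmhgrhx', 'zxxetkk'
Word count: 3


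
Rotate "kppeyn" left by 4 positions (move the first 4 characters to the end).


Input: 'kppeyn', shift = 4
Operation: split at index 4 and swap parts
Front part s[0:4] = 'kppe'
Back part s[4:] = 'yn'
Rotated = back + front = 'yn' + 'kppe'
Result: ynkppe


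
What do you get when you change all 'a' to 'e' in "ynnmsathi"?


Input string: 'ynnmsathi'
Operation: replace 'a' with 'e'
Positions of 'a': 5
After replacement: ynnmsethi


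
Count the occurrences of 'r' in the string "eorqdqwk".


Input string: 'eorqdqwk'
Target character: 'r'
Scan each position: s[2]='r'
Matches found at indices: 2
Total: 1


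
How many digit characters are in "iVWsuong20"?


Input string: 'iVWsuong20'
Operation: count digit characters (0-9)
Scan: 'i', 'V', 'W', 's', 'u', 'o', 'n', 'g', '2'(digit), '0'(digit)
Digits found: 2
Result: 2


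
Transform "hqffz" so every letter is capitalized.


Input string: 'hqffz'
Operation: convert each letter to uppercase
Mapping: 'h'->'H', 'q'->'Q', 'f'->'F', 'f'->'F', 'z'->'Z'
Result: HQFFZ


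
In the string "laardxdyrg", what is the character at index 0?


Input string: 'laardxdyrg'
Operation: get character at index 0
Index mapping: s[0]='l'
Result: 'l'


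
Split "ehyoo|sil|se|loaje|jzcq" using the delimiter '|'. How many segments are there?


Input string: 'ehyoo|sil|se|loaje|jzcq'
Delimiter: '|'
Split result: 'ehyoo', 'sil', 'se', 'loaje', 'jzcq'
Number of parts: 5


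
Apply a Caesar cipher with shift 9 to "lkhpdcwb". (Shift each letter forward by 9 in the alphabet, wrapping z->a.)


Input: 'lkhpdcwb', shift = 9
Operation: for each letter, (position + 9) mod 26
Mapping: 'l'(11+9=20)->'u', 'k'(10+9=19)->'t', 'h'(7+9=16)->'q', 'p'(15+9=24)->'y', 'd'(3+9=12)->'m', 'c'(2+9=11)->'l', 'w'(22+9=31, 31 mod 26=5)->'f', 'b'(1+9=10)->'k'
Result: utqymlfk


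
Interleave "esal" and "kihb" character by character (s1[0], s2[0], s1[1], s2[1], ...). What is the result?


String 1: 'esal'
String 2: 'kihb'
Operation: alternate characters
Pairs: 'e'+'k', 's'+'i', 'a'+'h', 'l'+'b'
Result: eksiahlb


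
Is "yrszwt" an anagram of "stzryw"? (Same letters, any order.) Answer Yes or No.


String 1: 'stzryw' -> sorted: 'rstwyz'
String 2: 'yrszwt' -> sorted: 'rstwyz'
Compare sorted forms: 'rstwyz' == 'rstwyz'
Anagram: Yes


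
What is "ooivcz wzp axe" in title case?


Input string: 'ooivcz wzp axe'
Operation: capitalize first letter of each word
Word transformations: 'ooivcz'->'Ooivcz', 'wzp'->'Wzp', 'axe'->'Axe'
Result: Ooivcz Wzp Axe


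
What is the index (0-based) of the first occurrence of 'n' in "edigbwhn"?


Input string: 'edigbwhn'
Target: 'n'
Scanning left to right: s[0]='e', s[1]='d', s[2]='i', s[3]='g', s[4]='b', s[5]='w', s[6]='h', s[7]='n'
First match at index: 7


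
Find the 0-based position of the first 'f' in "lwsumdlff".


Input string: 'lwsumdlff'
Target: 'f'
Scanning left to right: s[0]='l', s[1]='w', s[2]='s', s[3]='u', s[4]='m', s[5]='d', s[6]='l', s[7]='f'
First match at index: 7


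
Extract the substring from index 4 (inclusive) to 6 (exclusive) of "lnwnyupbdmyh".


Input string: 'lnwnyupbdmyh'
Operation: slice [4:6]
Extract characters: s[4]='y', s[5]='u'
Result: yu


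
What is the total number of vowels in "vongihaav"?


Input string: 'vongihaav'
Operation: count vowels (a, e, i, o, u)
Scan: s[0]='v', s[1]='o' (vowel), s[2]='n', s[3]='g', s[4]='i' (vowel), s[5]='h', s[6]='a' (vowel), s[7]='a' (vowel), s[8]='v'
Vowels found: 4
Result: 4


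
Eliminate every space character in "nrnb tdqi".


Input string: 'nrnb tdqi'
Operation: remove all spaces
Words: 'nrnb', 'tdqi'
Join without spaces: nrnbtdqi


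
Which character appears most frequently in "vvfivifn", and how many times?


Input: 'vvfivifn'
Operation: tally each character
Counts: 'f':2, 'i':2, 'n':1, 'v':3
Maximum: 'v' appears 3 times


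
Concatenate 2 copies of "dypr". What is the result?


Input string: 'dypr'
Operation: repeat 2 times
Concatenation: 'dypr' + 'dypr'
Result: dyprdypr


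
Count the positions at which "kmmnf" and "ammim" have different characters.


String 1: 'kmmnf'
String 2: 'ammim'
Compare each position: pos 0: 'k'!='a', pos 1: 'm'=='m', pos 2: 'm'=='m', pos 3: 'n'!='i', pos 4: 'f'!='m'
Differing positions: 3
Hamming distance: 3


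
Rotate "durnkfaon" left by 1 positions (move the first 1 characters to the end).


Input: 'durnkfaon', shift = 1
Operation: split at index 1 and swap parts
Front part s[0:1] = 'd'
Back part s[1:] = 'urnkfaon'
Rotated = back + front = 'urnkfaon' + 'd'
Result: urnkfaond


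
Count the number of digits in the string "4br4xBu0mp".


Input string: '4br4xBu0mp'
Operation: count digit characters (0-9)
Scan: '4'(digit), 'b', 'r', '4'(digit), 'x', 'B', 'u', '0'(digit), 'm', 'p'
Digits found: 3
Result: 3


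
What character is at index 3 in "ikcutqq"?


Input string: 'ikcutqq'
Operation: get character at index 3
Index mapping: s[0]='i', s[1]='k', s[2]='c', s[3]='u'
Result: 'u'


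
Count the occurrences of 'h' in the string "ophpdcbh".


Input string: 'ophpdcbh'
Target character: 'h'
Scan each position: s[2]='h', s[7]='h'
Matches found at indices: 2, 7
Total: 2


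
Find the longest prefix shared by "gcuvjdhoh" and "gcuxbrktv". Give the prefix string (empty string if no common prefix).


String 1: 'gcuvjdhoh'
String 2: 'gcuxbrktv'
Compare position by position:
pos 0: 'g' vs 'g' match
pos 1: 'c' vs 'c' match
pos 2: 'u' vs 'u' match
pos 3: 'v' vs 'x' differ -> stop
Longest common prefix: "gcu" (length 3)


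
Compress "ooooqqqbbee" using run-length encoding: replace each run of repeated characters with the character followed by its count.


Input: 'ooooqqqbbee'
Operation: identify consecutive runs
Runs: 'oooo' -> o4, 'qqq' -> q3, 'bb' -> b2, 'ee' -> e2
Encoded: o4q3b2e2


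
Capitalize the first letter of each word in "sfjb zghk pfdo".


Input string: 'sfjb zghk pfdo'
Operation: capitalize first letter of each word
Word transformations: 'sfjb'->'Sfjb', 'zghk'->'Zghk', 'pfdo'->'Pfdo'
Result: Sfjb Zghk Pfdo


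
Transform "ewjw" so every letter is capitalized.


Input string: 'ewjw'
Operation: convert each letter to uppercase
Mapping: 'e'->'E', 'w'->'W', 'j'->'J', 'w'->'W'
Result: EWJW


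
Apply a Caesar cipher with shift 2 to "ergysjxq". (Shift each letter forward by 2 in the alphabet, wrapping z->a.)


Input: 'ergysjxq', shift = 2
Operation: for each letter, (position + 2) mod 26
Mapping: 'e'(4+2=6)->'g', 'r'(17+2=19)->'t', 'g'(6+2=8)->'i', 'y'(24+2=26, 26 mod 26=0)->'a', 's'(18+2=20)->'u', 'j'(9+2=11)->'l', 'x'(23+2=25)->'z', 'q'(16+2=18)->'s'
Result: gtiaulzs


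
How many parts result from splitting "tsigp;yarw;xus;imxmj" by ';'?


Input string: 'tsigp;yarw;xus;imxmj'
Delimiter: ';'
Split result: 'tsigp', 'yarw', 'xus', 'imxmj'
Number of parts: 4


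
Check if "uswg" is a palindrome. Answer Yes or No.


Input string: 'uswg'
Reversed: 'gwsu'
Compare pairs: s[0]='u' vs s[3]='g' (mismatch), s[1]='s' vs s[2]='w' (mismatch)
Palindrome: No


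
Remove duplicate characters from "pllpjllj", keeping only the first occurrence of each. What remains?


Input: 'pllpjllj'
Operation: keep first occurrence of each character
Scan: s[0]='p' new -> keep; s[1]='l' new -> keep; s[2]='l' seen -> skip; s[3]='p' seen -> skip; s[4]='j' new -> keep; s[5]='l' seen -> skip; s[6]='l' seen -> skip; s[7]='j' seen -> skip
Result: plj


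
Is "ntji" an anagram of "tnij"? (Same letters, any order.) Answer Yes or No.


String 1: 'tnij' -> sorted: 'ijnt'
String 2: 'ntji' -> sorted: 'ijnt'
Compare sorted forms: 'ijnt' == 'ijnt'
Anagram: Yes


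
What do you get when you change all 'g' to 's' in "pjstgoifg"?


Input string: 'pjstgoifg'
Operation: replace 'g' with 's'
Positions of 'g': 4, 8
After replacement: pjstsoifs


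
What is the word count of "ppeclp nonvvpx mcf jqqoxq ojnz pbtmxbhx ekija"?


Input string: 'ppeclp nonvvpx mcf jqqoxq ojnz pbtmxbhx ekija'
Operation: split by spaces
Words found: 'ppeclp', 'nonvvpx', 'mcf', 'jqqoxq', 'ojnz', 'pbtmxbhx', 'ekija'
Word count: 7


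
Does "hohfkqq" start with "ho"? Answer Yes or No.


Input string: 'hohfkqq'
Prefix to check: 'ho'
First 2 characters of input: 'ho'
Match: True
Result: Yes


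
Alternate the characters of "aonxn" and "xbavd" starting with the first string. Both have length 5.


String 1: 'aonxn'
String 2: 'xbavd'
Operation: alternate characters
Pairs: 'a'+'x', 'o'+'b', 'n'+'a', 'x'+'v', 'n'+'d'
Result: axobnaxvnd


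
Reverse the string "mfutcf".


Input string: 'mfutcf'
Operation: reverse character order
Original order: 'm' -> 'f' -> 'u' -> 't' -> 'c' -> 'f'
Reversed order: 'f' -> 'c' -> 't' -> 'u' -> 'f' -> 'm'
Result: fctufm


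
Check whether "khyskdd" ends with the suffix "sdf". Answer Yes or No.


Input string: 'khyskdd'
Suffix to check: 'sdf'
Last 3 characters of input: 'kdd'
Match: False
Result: No


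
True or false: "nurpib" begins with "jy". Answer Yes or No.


Input string: 'nurpib'
Prefix to check: 'jy'
First 2 characters of input: 'nu'
Match: False
Result: No


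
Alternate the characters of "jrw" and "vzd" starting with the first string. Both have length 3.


String 1: 'jrw'
String 2: 'vzd'
Operation: alternate characters
Pairs: 'j'+'v', 'r'+'z', 'w'+'d'
Result: jvrzwd


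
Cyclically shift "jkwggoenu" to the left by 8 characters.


Input: 'jkwggoenu', shift = 8
Operation: split at index 8 and swap parts
Front part s[0:8] = 'jkwggoen'
Back part s[8:] = 'u'
Rotated = back + front = 'u' + 'jkwggoen'
Result: ujkwggoen


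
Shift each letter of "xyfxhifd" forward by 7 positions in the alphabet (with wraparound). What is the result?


Input: 'xyfxhifd', shift = 7
Operation: for each letter, (position + 7) mod 26
Mapping: 'x'(23+7=30, 30 mod 26=4)->'e', 'y'(24+7=31, 31 mod 26=5)->'f', 'f'(5+7=12)->'m', 'x'(23+7=30, 30 mod 26=4)->'e', 'h'(7+7=14)->'o', 'i'(8+7=15)->'p', 'f'(5+7=12)->'m', 'd'(3+7=10)->'k'
Result: efmeopmk


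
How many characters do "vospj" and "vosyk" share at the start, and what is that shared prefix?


String 1: 'vospj'
String 2: 'vosyk'
Compare position by position:
pos 0: 'v' vs 'v' match
pos 1: 'o' vs 'o' match
pos 2: 's' vs 's' match
pos 3: 'p' vs 'y' differ -> stop
Longest common prefix: "vos" (length 3)


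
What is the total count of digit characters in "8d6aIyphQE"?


Input string: '8d6aIyphQE'
Operation: count digit characters (0-9)
Scan: '8'(digit), 'd', '6'(digit), 'a', 'I', 'y', 'p', 'h', 'Q', 'E'
Digits found: 2
Result: 2


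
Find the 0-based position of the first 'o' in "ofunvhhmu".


Input string: 'ofunvhhmu'
Target: 'o'
Scanning left to right: s[0]='o'
First match at index: 0


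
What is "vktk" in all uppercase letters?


Input string: 'vktk'
Operation: convert each letter to uppercase
Mapping: 'v'->'V', 'k'->'K', 't'->'T', 'k'->'K'
Result: VKTK


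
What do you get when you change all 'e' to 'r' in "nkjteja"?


Input string: 'nkjteja'
Operation: replace 'e' with 'r'
Positions of 'e': 4
After replacement: nkjtrja


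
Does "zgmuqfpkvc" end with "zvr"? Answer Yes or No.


Input string: 'zgmuqfpkvc'
Suffix to check: 'zvr'
Last 3 characters of input: 'kvc'
Match: False
Result: No


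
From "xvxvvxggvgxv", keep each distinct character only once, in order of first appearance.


Input: 'xvxvvxggvgxv'
Operation: keep first occurrence of each character
Scan: s[0]='x' new -> keep; s[1]='v' new -> keep; s[2]='x' seen -> skip; s[3]='v' seen -> skip; s[4]='v' seen -> skip; s[5]='x' seen -> skip; s[6]='g' new -> keep; s[7]='g' seen -> skip; s[8]='v' seen -> skip; s[9]='g' seen -> skip; s[10]='x' seen -> skip; s[11]='v' seen -> skip
Result: xvg


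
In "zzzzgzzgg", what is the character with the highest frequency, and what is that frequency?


Input: 'zzzzgzzgg'
Operation: tally each character
Counts: 'g':3, 'z':6
Maximum: 'z' appears 6 times


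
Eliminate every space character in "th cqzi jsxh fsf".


Input string: 'th cqzi jsxh fsf'
Operation: remove all spaces
Words: 'th', 'cqzi', 'jsxh', 'fsf'
Join without spaces: thcqzijsxhfsf


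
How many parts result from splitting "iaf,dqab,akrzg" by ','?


Input string: 'iaf,dqab,akrzg'
Delimiter: ','
Split result: 'iaf', 'dqab', 'akrzg'
Number of parts: 3


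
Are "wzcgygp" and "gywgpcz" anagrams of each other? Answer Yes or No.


String 1: 'wzcgygp' -> sorted: 'cggpwyz'
String 2: 'gywgpcz' -> sorted: 'cggpwyz'
Compare sorted forms: 'cggpwyz' == 'cggpwyz'
Anagram: Yes
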